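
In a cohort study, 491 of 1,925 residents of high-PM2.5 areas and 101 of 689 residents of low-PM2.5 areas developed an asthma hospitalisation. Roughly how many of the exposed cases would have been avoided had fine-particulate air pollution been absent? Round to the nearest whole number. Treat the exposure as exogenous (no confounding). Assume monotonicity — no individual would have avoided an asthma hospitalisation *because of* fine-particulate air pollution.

about 209 cases

p₁ = P(outcome | exposed) = 491/1925 = 0.25506
p₀ = P(outcome | unexposed) = 101/689 = 0.14659
PN = (p₁ − p₀)/p₁ = (0.25506 − 0.14659) / 0.25506 ≈ 0.42529.
Attributable cases ≈ PN × (exposed cases) = 0.42529 × 491 ≈ 208.82.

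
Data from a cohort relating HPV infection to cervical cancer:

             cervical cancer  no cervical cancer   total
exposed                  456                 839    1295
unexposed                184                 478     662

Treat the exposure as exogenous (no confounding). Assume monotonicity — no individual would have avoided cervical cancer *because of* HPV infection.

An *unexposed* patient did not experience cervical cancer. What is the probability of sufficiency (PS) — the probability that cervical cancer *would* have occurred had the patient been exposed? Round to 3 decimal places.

PS ≈ 0.103

p₁ = P(outcome | exposed) = 456/1295 = 0.35212
p₀ = P(outcome | unexposed) = 184/662 = 0.27795
Under exogeneity and monotonicity, PS = (p₁ − p₀)/(1 − p₀).
PS = (0.35212 − 0.27795) / 0.72205 ≈ 0.1027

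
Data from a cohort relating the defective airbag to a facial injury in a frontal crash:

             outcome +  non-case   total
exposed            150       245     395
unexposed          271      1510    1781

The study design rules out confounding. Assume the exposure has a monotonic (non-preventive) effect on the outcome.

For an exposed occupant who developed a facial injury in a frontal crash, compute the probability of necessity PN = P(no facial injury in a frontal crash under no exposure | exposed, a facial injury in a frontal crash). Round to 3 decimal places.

p₁ = P(outcome | exposed) = 150/395 = 0.37975
p₀ = P(outcome | unexposed) = 271/1781 = 0.15216
Under exogeneity and monotonicity, PN = (p₁ − p₀) / p₁.
PN = (0.37975 − 0.15216) / 0.37975 = 0.22759 / 0.37975 ≈ 0.5993

PN ≈ 0.599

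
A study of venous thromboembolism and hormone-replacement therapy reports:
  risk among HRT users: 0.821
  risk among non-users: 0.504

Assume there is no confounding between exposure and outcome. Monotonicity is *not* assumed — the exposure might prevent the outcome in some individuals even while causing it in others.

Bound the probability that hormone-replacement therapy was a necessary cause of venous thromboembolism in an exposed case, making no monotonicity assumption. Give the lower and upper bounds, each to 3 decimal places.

0.386 ≤ PN ≤ 0.604

Let p₁ = 0.821, p₀ = 0.504.
Under exogeneity alone the bounds on PN are max{0,(p₁−p₀)/p₁} ≤ PN ≤ min{1,(1−p₀)/p₁}.
  lower = (p₁ − p₀)/p₁ = 0.317 / 0.821 ≈ 0.3861
  upper = min{1, (1 − p₀)/p₁} = 0.496 / 0.821 ≈ 0.6041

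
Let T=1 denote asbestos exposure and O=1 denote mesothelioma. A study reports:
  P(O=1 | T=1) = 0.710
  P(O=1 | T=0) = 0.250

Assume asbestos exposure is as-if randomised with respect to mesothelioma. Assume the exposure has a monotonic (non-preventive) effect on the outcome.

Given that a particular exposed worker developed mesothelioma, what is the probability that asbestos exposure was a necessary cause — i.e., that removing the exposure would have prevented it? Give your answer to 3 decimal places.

Let p₁ = 0.71, p₀ = 0.25.
Under exogeneity and monotonicity, PN = (p₁ − p₀) / p₁.
PN = (0.71 − 0.25) / 0.71 = 0.46 / 0.71 ≈ 0.6479

PN ≈ 0.648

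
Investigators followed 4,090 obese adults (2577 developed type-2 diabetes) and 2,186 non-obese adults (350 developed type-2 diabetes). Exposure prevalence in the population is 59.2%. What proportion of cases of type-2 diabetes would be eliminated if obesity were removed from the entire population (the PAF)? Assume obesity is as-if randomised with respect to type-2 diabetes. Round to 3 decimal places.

p₁ = P(outcome | exposed) = 2577/4090 = 0.63007
p₀ = P(outcome | unexposed) = 350/2186 = 0.16011
Overall risk P(Y=1) = π·p₁ + (1−π)·p₀ = 0.592×0.63007 + 0.408×0.16011 = 0.43833.
Under exogeneity, PAF = [P(Y=1) − p₀] / P(Y=1).
PAF = (0.43833 − 0.16011) / 0.43833 ≈ 0.6347

PAF ≈ 0.635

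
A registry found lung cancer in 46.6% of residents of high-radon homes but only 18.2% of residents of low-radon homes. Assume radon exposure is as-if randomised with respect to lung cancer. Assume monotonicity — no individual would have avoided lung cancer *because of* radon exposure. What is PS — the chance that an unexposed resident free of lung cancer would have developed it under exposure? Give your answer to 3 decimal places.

p₁ = 0.466, p₀ = 0.182.
Under exogeneity and monotonicity, PS = (p₁ − p₀) / (1 − p₀).
PS = (0.466 − 0.182) / (1 − 0.182) = 0.284 / 0.818 ≈ 0.3472

PS ≈ 0.347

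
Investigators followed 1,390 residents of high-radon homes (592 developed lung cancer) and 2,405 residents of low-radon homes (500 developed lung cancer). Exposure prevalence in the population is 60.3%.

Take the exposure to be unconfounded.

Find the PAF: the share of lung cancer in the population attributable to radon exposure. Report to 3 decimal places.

PAF ≈ 0.387

p₁ = P(outcome | exposed) = 592/1390 = 0.4259
p₀ = P(outcome | unexposed) = 500/2405 = 0.2079
Overall risk P(Y=1) = π·p₁ + (1−π)·p₀ = 0.603×0.4259 + 0.397×0.2079 = 0.33935.
Under exogeneity, PAF = [P(Y=1) − p₀] / P(Y=1).
PAF = (0.33935 − 0.2079) / 0.33935 ≈ 0.3874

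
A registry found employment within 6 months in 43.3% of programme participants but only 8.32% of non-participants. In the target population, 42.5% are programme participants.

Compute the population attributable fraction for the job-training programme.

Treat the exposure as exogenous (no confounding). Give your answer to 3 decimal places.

p₁ = 0.433, p₀ = 0.0832.
Overall risk P(Y=1) = π·p₁ + (1−π)·p₀ = 0.425×0.433 + 0.575×0.0832 = 0.23186.
Under exogeneity, PAF = [P(Y=1) − p₀] / P(Y=1).
PAF = (0.23186 − 0.0832) / 0.23186 ≈ 0.6412

PAF ≈ 0.641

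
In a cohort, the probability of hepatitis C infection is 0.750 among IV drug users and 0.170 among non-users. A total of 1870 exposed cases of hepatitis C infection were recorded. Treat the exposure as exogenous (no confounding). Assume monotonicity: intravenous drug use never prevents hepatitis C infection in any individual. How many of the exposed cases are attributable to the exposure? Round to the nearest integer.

Let p₁ = 0.75, p₀ = 0.17.
PN = (p₁ − p₀)/p₁ = (0.75 − 0.17) / 0.75 ≈ 0.77333.
Attributable cases ≈ PN × (exposed cases) = 0.77333 × 1870 ≈ 1446.13.

about 1446 cases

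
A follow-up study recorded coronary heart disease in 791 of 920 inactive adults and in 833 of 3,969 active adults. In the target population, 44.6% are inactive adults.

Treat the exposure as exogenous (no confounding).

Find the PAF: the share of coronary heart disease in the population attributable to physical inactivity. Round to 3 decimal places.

p₁ = P(outcome | exposed) = 791/920 = 0.85978
p₀ = P(outcome | unexposed) = 833/3969 = 0.20988
Overall risk P(Y=1) = π·p₁ + (1−π)·p₀ = 0.446×0.85978 + 0.554×0.20988 = 0.49973.
Under exogeneity, PAF = [P(Y=1) − p₀] / P(Y=1).
PAF = (0.49973 − 0.20988) / 0.49973 ≈ 0.5800

PAF ≈ 0.580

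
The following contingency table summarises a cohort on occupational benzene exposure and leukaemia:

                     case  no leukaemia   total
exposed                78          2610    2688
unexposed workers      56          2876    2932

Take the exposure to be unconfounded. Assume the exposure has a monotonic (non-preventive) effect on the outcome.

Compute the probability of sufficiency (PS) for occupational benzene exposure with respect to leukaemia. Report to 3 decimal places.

PS ≈ 0.010

p₁ = P(outcome | exposed) = 78/2688 = 0.029018
p₀ = P(outcome | unexposed) = 56/2932 = 0.0191
Under exogeneity and monotonicity, PS = (p₁ − p₀) / (1 − p₀).
PS = (0.029018 − 0.0191) / (1 − 0.0191) = 0.0099183 / 0.9809 ≈ 0.0101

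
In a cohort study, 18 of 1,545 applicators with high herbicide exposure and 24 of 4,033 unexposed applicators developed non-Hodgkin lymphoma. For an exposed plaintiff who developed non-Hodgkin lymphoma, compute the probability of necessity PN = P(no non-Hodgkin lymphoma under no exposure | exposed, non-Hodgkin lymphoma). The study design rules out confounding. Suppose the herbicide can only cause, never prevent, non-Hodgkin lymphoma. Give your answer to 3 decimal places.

p₁ = P(outcome | exposed) = 18/1545 = 0.01165
p₀ = P(outcome | unexposed) = 24/4033 = 0.0059509
Under exogeneity and monotonicity, PN = (p₁ − p₀) / p₁.
PN = (0.01165 − 0.0059509) / 0.01165 = 0.0056996 / 0.01165 ≈ 0.4892

PN ≈ 0.489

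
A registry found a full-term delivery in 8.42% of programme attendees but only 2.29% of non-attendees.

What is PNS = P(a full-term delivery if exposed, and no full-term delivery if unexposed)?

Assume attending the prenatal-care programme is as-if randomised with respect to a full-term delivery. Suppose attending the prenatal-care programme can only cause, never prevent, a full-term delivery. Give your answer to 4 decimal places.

p₁ = 0.0842, p₀ = 0.0229.
Under exogeneity and monotonicity, PNS = p₁ − p₀.
PNS = 0.0842 − 0.0229 = 0.0613

PNS ≈ 0.0613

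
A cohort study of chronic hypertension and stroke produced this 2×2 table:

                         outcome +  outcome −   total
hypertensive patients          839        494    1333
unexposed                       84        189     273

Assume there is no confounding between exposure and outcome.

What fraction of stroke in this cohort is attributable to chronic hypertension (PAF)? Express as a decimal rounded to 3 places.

p₁ = P(outcome | exposed) = 839/1333 = 0.62941
p₀ = P(outcome | unexposed) = 84/273 = 0.30769
Exposure prevalence π = 1333/1606 = 0.83001; overall risk P(Y=1) = 0.57472.
Under exogeneity, PAF = [P(Y=1) − p₀]/P(Y=1).
PAF = (0.57472 − 0.30769) / 0.57472 ≈ 0.4646

PAF ≈ 0.465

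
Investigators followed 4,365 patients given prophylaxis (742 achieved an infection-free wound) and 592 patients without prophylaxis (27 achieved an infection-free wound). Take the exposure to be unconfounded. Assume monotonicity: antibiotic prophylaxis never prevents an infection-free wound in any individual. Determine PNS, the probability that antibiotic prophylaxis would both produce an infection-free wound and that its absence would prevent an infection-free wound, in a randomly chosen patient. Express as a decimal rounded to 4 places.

PNS ≈ 0.1244

p₁ = P(outcome | exposed) = 742/4365 = 0.16999
p₀ = P(outcome | unexposed) = 27/592 = 0.045608
Under exogeneity and monotonicity, PNS = p₁ − p₀.
PNS = 0.16999 − 0.045608 = 0.12438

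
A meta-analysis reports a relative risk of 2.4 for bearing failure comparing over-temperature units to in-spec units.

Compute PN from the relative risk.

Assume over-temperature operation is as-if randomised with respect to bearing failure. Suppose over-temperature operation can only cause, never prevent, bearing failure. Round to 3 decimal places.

Under exogeneity and monotonicity, PN = (RR − 1) / RR = 1 − 1/RR.
PN = (2.4 − 1) / 2.4 = 1.4 / 2.4 ≈ 0.5833

PN ≈ 0.583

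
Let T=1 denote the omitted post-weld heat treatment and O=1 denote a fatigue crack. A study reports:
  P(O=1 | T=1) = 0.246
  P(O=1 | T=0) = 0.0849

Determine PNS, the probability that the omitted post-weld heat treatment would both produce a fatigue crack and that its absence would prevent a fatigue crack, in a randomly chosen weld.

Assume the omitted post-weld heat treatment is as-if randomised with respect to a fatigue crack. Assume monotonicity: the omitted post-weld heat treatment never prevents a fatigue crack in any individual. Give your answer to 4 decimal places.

PNS ≈ 0.1611

Let p₁ = 0.246, p₀ = 0.0849.
Under exogeneity and monotonicity, PNS = p₁ − p₀.
PNS = 0.246 − 0.0849 = 0.1611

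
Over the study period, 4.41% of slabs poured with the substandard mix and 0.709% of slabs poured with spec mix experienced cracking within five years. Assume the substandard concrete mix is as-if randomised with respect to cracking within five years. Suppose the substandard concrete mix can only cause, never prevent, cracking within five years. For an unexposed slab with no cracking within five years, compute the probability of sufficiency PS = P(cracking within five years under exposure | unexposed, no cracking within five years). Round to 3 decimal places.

p₁ = 0.0441, p₀ = 0.00709.
Under exogeneity and monotonicity, PS = (p₁ − p₀) / (1 − p₀).
PS = (0.0441 − 0.00709) / (1 − 0.00709) = 0.03701 / 0.99291 ≈ 0.0373

PS ≈ 0.037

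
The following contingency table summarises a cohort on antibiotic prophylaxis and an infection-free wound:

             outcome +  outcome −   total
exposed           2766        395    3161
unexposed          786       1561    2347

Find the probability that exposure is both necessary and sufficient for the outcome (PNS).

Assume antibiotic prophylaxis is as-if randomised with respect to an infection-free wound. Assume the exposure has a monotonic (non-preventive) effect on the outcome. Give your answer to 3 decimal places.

PNS ≈ 0.540

p₁ = P(outcome | exposed) = 2766/3161 = 0.87504
p₀ = P(outcome | unexposed) = 786/2347 = 0.3349
Under exogeneity and monotonicity, PNS = p₁ − p₀.
PNS = 0.87504 − 0.3349 = 0.54014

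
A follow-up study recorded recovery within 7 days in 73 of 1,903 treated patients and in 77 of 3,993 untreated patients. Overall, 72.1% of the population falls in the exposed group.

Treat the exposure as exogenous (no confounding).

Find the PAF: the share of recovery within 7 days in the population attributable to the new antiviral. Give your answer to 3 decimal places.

p₁ = P(outcome | exposed) = 73/1903 = 0.03836
p₀ = P(outcome | unexposed) = 77/3993 = 0.019284
Overall risk P(Y=1) = π·p₁ + (1−π)·p₀ = 0.721×0.03836 + 0.279×0.019284 = 0.033038.
Under exogeneity, PAF = [P(Y=1) − p₀] / P(Y=1).
PAF = (0.033038 − 0.019284) / 0.033038 ≈ 0.4163

PAF ≈ 0.416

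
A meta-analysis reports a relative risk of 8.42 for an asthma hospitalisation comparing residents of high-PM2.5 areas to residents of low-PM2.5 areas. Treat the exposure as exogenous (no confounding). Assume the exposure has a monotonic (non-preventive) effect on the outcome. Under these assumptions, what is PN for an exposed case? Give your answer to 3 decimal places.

Under exogeneity and monotonicity, PN = (RR − 1) / RR = 1 − 1/RR.
PN = (8.42 − 1) / 8.42 = 7.42 / 8.42 ≈ 0.8812

PN ≈ 0.881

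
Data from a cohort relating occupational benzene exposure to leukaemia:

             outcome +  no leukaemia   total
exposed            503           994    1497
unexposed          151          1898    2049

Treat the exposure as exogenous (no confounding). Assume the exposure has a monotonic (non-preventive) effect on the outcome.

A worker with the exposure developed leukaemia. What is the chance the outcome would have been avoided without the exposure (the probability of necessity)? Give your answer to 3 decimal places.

p₁ = P(outcome | exposed) = 503/1497 = 0.33601
p₀ = P(outcome | unexposed) = 151/2049 = 0.073694
Under exogeneity and monotonicity, PN = (p₁ − p₀)/p₁.
PN = (0.33601 − 0.073694) / 0.33601 ≈ 0.7807

PN ≈ 0.781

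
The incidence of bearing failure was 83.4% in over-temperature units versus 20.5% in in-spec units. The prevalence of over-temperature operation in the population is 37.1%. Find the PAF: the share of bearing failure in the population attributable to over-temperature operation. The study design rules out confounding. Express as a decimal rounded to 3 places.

p₁ = 0.834, p₀ = 0.205.
Overall risk P(Y=1) = π·p₁ + (1−π)·p₀ = 0.371×0.834 + 0.629×0.205 = 0.43836.
Under exogeneity, PAF = [P(Y=1) − p₀] / P(Y=1).
PAF = (0.43836 − 0.205) / 0.43836 ≈ 0.5323

PAF ≈ 0.532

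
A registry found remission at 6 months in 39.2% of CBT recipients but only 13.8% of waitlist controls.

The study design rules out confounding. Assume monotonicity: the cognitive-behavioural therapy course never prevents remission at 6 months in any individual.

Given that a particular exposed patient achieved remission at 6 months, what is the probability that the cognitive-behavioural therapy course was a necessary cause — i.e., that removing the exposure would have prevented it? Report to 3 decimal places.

p₁ = 0.392, p₀ = 0.138.
Under exogeneity and monotonicity, PN = (p₁ − p₀) / p₁.
PN = (0.392 − 0.138) / 0.392 = 0.254 / 0.392 ≈ 0.6480

PN ≈ 0.648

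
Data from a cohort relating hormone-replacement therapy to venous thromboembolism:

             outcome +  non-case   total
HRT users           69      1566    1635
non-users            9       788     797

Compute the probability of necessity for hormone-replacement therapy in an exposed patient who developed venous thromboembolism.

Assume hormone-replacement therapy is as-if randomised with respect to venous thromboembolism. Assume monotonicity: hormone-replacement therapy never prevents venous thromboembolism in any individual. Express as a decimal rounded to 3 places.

PN ≈ 0.732

p₁ = P(outcome | exposed) = 69/1635 = 0.042202
p₀ = P(outcome | unexposed) = 9/797 = 0.011292
Under exogeneity and monotonicity, PN = (p₁ − p₀) / p₁.
PN = (0.042202 − 0.011292) / 0.042202 = 0.030909 / 0.042202 ≈ 0.7324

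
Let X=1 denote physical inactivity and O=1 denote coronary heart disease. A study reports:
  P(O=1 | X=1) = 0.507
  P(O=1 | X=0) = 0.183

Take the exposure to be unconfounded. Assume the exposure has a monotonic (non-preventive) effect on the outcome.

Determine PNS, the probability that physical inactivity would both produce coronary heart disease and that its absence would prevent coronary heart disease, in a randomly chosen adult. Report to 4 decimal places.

Let p₁ = 0.507, p₀ = 0.183.
Under exogeneity and monotonicity, PNS = p₁ − p₀.
PNS = 0.507 − 0.183 = 0.324

PNS ≈ 0.3240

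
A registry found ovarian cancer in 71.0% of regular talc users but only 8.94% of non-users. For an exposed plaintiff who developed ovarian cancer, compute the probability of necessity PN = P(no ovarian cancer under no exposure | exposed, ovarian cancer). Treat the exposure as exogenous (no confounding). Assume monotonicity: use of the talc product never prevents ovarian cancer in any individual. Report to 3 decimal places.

p₁ = 0.71, p₀ = 0.0894.
Under exogeneity and monotonicity, PN = (p₁ − p₀) / p₁.
PN = (0.71 − 0.0894) / 0.71 = 0.6206 / 0.71 ≈ 0.8741

PN ≈ 0.874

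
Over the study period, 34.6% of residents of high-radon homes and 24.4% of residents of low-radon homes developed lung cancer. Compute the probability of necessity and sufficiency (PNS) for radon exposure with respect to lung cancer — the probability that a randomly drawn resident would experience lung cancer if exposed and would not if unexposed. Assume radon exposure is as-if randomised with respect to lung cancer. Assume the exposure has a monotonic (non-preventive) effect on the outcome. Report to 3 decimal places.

PNS ≈ 0.102

p₁ = 0.346, p₀ = 0.244.
Under exogeneity and monotonicity, PNS = p₁ − p₀.
PNS = 0.346 − 0.244 = 0.102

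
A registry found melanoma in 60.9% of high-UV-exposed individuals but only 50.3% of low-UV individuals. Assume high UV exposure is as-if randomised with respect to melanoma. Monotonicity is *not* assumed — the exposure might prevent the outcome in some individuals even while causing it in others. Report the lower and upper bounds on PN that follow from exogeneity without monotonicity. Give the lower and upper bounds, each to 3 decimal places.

0.174 ≤ PN ≤ 0.816

p₁ = 0.609, p₀ = 0.503.
Under exogeneity alone the bounds on PN are max{0,(p₁−p₀)/p₁} ≤ PN ≤ min{1,(1−p₀)/p₁}.
  lower = (p₁ − p₀)/p₁ = 0.106 / 0.609 ≈ 0.1741
  upper = min{1, (1 − p₀)/p₁} = 0.497 / 0.609 ≈ 0.8161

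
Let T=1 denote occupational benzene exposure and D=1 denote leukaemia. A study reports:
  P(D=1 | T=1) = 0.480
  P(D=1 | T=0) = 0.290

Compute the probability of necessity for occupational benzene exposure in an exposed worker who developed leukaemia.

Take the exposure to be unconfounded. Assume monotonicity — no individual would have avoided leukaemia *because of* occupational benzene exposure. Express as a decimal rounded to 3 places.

Let p₁ = 0.48, p₀ = 0.29.
Under exogeneity and monotonicity, PN = (p₁ − p₀) / p₁.
PN = (0.48 − 0.29) / 0.48 = 0.19 / 0.48 ≈ 0.3958

PN ≈ 0.396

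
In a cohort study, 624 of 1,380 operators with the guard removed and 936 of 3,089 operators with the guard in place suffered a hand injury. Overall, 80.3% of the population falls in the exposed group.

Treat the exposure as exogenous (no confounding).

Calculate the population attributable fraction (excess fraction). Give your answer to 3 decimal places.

PAF ≈ 0.283

p₁ = P(outcome | exposed) = 624/1380 = 0.45217
p₀ = P(outcome | unexposed) = 936/3089 = 0.30301
Overall risk P(Y=1) = π·p₁ + (1−π)·p₀ = 0.803×0.45217 + 0.197×0.30301 = 0.42279.
Under exogeneity, PAF = [P(Y=1) − p₀] / P(Y=1).
PAF = (0.42279 − 0.30301) / 0.42279 ≈ 0.2833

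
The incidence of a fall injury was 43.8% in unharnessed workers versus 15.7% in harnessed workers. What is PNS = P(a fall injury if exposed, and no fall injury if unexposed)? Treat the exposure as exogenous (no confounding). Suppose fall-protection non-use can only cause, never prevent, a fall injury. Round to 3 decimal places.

p₁ = 0.438, p₀ = 0.157.
Under exogeneity and monotonicity, PNS = p₁ − p₀.
PNS = 0.438 − 0.157 = 0.281

PNS ≈ 0.281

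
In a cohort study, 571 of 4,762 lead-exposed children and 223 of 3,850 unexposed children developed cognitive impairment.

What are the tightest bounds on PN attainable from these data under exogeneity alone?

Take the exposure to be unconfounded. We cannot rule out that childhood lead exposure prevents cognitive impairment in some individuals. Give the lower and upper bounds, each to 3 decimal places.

0.517 ≤ PN ≤ 1.000

p₁ = P(outcome | exposed) = 571/4762 = 0.11991
p₀ = P(outcome | unexposed) = 223/3850 = 0.057922
Under exogeneity alone the bounds on PN are max{0,(p₁−p₀)/p₁} ≤ PN ≤ min{1,(1−p₀)/p₁}.
  lower = (p₁ − p₀)/p₁ = 0.061986 / 0.11991 ≈ 0.5169
  upper = min{1, (1 − p₀)/p₁} = 0.94208 / 0.11991 ≈ 7.8567 → capped at 1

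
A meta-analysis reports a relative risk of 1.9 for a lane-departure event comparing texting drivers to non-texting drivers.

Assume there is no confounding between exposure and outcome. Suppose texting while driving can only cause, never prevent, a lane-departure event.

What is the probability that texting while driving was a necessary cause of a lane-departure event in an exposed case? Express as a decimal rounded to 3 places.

PN ≈ 0.474

Under exogeneity and monotonicity, PN = (RR − 1) / RR = 1 − 1/RR.
PN = (1.9 − 1) / 1.9 = 0.9 / 1.9 ≈ 0.4737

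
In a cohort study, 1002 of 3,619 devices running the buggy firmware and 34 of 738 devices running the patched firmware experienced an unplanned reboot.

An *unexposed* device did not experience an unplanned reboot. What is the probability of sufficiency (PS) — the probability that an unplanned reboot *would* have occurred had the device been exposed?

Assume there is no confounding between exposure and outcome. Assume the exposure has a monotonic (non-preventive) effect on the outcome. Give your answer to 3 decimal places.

p₁ = P(outcome | exposed) = 1002/3619 = 0.27687
p₀ = P(outcome | unexposed) = 34/738 = 0.04607
Under exogeneity and monotonicity, PS = (p₁ − p₀) / (1 − p₀).
PS = (0.27687 − 0.04607) / (1 − 0.04607) = 0.2308 / 0.95393 ≈ 0.2419

PS ≈ 0.242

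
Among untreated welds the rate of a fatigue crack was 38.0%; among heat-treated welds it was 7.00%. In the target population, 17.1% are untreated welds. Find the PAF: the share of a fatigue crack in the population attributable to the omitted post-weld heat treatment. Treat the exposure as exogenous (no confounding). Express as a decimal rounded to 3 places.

PAF ≈ 0.431

p₁ = 0.38, p₀ = 0.07.
Overall risk P(Y=1) = π·p₁ + (1−π)·p₀ = 0.171×0.38 + 0.829×0.07 = 0.12301.
Under exogeneity, PAF = [P(Y=1) − p₀] / P(Y=1).
PAF = (0.12301 − 0.07) / 0.12301 ≈ 0.4309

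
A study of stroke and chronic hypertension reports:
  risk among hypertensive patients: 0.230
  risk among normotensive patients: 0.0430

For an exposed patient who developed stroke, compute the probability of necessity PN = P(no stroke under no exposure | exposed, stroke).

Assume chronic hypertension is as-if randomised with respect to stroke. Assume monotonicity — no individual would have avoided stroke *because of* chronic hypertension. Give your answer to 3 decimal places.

Let p₁ = 0.23, p₀ = 0.043.
Under exogeneity and monotonicity, PN = (p₁ − p₀) / p₁.
PN = (0.23 − 0.043) / 0.23 = 0.187 / 0.23 ≈ 0.8130

PN ≈ 0.813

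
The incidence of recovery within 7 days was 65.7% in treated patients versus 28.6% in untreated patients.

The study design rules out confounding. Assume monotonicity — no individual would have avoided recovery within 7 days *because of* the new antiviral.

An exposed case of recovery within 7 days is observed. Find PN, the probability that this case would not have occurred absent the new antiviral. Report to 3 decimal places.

p₁ = 0.657, p₀ = 0.286.
Under exogeneity and monotonicity, PN = (p₁ − p₀) / p₁.
PN = (0.657 − 0.286) / 0.657 = 0.371 / 0.657 ≈ 0.5647

PN ≈ 0.565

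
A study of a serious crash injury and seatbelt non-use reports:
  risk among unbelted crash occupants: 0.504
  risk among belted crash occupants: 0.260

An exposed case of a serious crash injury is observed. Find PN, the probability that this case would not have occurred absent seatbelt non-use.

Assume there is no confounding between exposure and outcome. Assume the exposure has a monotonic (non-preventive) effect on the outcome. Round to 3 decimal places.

Let p₁ = 0.504, p₀ = 0.26.
Under exogeneity and monotonicity, PN = (p₁ − p₀) / p₁.
PN = (0.504 − 0.26) / 0.504 = 0.244 / 0.504 ≈ 0.4841

PN ≈ 0.484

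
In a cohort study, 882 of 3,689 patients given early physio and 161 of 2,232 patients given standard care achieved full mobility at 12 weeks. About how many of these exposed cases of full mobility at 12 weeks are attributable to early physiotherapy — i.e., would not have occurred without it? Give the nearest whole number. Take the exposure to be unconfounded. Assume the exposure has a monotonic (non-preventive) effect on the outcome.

p₁ = P(outcome | exposed) = 882/3689 = 0.23909
p₀ = P(outcome | unexposed) = 161/2232 = 0.072133
PN = (p₁ − p₀)/p₁ = (0.23909 − 0.072133) / 0.23909 ≈ 0.69830.
Attributable cases ≈ PN × (exposed cases) = 0.69830 × 882 ≈ 615.90.

about 616 cases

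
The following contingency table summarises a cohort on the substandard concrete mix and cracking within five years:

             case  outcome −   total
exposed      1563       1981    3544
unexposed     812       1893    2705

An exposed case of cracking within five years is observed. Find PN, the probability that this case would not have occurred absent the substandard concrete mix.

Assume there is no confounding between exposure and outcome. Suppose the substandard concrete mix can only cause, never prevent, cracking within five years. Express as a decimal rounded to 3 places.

PN ≈ 0.319

p₁ = P(outcome | exposed) = 1563/3544 = 0.44103
p₀ = P(outcome | unexposed) = 812/2705 = 0.30018
Under exogeneity and monotonicity, PN = (p₁ − p₀) / p₁.
PN = (0.44103 − 0.30018) / 0.44103 = 0.14084 / 0.44103 ≈ 0.3194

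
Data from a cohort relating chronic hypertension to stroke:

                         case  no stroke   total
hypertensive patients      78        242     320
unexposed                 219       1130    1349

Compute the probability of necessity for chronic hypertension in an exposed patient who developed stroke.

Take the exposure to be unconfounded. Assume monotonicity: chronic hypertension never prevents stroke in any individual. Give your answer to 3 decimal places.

p₁ = P(outcome | exposed) = 78/320 = 0.24375
p₀ = P(outcome | unexposed) = 219/1349 = 0.16234
Under exogeneity and monotonicity, PN = (p₁ − p₀)/p₁.
PN = (0.24375 − 0.16234) / 0.24375 ≈ 0.3340

PN ≈ 0.334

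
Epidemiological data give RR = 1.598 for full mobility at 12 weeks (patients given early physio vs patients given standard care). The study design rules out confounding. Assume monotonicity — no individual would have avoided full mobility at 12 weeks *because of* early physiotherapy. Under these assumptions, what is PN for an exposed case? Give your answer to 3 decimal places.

PN ≈ 0.374

Under exogeneity and monotonicity, PN = (RR − 1) / RR = 1 − 1/RR.
PN = (1.598 − 1) / 1.598 = 0.598 / 1.598 ≈ 0.3742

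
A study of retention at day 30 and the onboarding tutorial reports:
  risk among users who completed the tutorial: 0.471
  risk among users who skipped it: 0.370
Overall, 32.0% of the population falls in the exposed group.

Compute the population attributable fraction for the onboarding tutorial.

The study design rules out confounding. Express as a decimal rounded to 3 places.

Let p₁ = 0.471, p₀ = 0.37.
Overall risk P(Y=1) = π·p₁ + (1−π)·p₀ = 0.32×0.471 + 0.68×0.37 = 0.40232.
Under exogeneity, PAF = [P(Y=1) − p₀] / P(Y=1).
PAF = (0.40232 − 0.37) / 0.40232 ≈ 0.0803

PAF ≈ 0.080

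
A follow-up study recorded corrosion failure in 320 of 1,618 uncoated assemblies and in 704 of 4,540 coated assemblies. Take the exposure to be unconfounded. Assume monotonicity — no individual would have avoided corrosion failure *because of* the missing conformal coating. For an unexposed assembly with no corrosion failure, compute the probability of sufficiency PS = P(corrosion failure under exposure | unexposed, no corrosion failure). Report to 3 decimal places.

p₁ = P(outcome | exposed) = 320/1618 = 0.19778
p₀ = P(outcome | unexposed) = 704/4540 = 0.15507
Under exogeneity and monotonicity, PS = (p₁ − p₀) / (1 − p₀).
PS = (0.19778 − 0.15507) / (1 − 0.15507) = 0.042709 / 0.84493 ≈ 0.0505

PS ≈ 0.051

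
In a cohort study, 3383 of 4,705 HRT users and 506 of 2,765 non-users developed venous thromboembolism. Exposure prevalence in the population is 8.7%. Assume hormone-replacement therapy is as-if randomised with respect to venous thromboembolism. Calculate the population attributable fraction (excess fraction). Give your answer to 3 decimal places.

p₁ = P(outcome | exposed) = 3383/4705 = 0.71902
p₀ = P(outcome | unexposed) = 506/2765 = 0.183
Overall risk P(Y=1) = π·p₁ + (1−π)·p₀ = 0.087×0.71902 + 0.913×0.183 = 0.22964.
Under exogeneity, PAF = [P(Y=1) − p₀] / P(Y=1).
PAF = (0.22964 − 0.183) / 0.22964 ≈ 0.2031

PAF ≈ 0.203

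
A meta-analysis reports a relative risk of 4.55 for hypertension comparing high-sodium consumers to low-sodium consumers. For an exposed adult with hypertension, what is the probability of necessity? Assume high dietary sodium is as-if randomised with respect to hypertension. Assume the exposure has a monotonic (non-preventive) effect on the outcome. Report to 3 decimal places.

Under exogeneity and monotonicity, PN = (RR − 1) / RR = 1 − 1/RR.
PN = (4.55 − 1) / 4.55 = 3.55 / 4.55 ≈ 0.7802

PN ≈ 0.780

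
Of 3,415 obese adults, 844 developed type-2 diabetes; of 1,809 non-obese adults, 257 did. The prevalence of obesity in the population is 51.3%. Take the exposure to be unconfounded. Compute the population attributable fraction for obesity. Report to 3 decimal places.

p₁ = P(outcome | exposed) = 844/3415 = 0.24714
p₀ = P(outcome | unexposed) = 257/1809 = 0.14207
Overall risk P(Y=1) = π·p₁ + (1−π)·p₀ = 0.513×0.24714 + 0.487×0.14207 = 0.19597.
Under exogeneity, PAF = [P(Y=1) − p₀] / P(Y=1).
PAF = (0.19597 − 0.14207) / 0.19597 ≈ 0.2751

PAF ≈ 0.275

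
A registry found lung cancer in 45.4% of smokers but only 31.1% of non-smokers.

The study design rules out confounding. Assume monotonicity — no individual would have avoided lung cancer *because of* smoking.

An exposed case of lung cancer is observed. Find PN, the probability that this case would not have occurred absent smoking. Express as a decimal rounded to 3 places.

PN ≈ 0.315

p₁ = 0.454, p₀ = 0.311.
Under exogeneity and monotonicity, PN = (p₁ − p₀) / p₁.
PN = (0.454 − 0.311) / 0.454 = 0.143 / 0.454 ≈ 0.3150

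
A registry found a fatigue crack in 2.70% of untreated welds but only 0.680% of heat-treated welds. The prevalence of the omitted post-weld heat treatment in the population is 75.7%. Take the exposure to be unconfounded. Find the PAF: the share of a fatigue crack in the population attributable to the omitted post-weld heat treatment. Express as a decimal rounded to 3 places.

p₁ = 0.027, p₀ = 0.0068.
Overall risk P(Y=1) = π·p₁ + (1−π)·p₀ = 0.757×0.027 + 0.243×0.0068 = 0.022091.
Under exogeneity, PAF = [P(Y=1) − p₀] / P(Y=1).
PAF = (0.022091 − 0.0068) / 0.022091 ≈ 0.6922

PAF ≈ 0.692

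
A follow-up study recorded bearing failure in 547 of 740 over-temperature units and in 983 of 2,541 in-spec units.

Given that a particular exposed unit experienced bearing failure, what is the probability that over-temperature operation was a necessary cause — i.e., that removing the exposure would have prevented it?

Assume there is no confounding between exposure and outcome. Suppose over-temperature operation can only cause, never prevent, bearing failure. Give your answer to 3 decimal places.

PN ≈ 0.477

p₁ = P(outcome | exposed) = 547/740 = 0.73919
p₀ = P(outcome | unexposed) = 983/2541 = 0.38686
Under exogeneity and monotonicity, PN = (p₁ − p₀) / p₁.
PN = (0.73919 − 0.38686) / 0.73919 = 0.35233 / 0.73919 ≈ 0.4766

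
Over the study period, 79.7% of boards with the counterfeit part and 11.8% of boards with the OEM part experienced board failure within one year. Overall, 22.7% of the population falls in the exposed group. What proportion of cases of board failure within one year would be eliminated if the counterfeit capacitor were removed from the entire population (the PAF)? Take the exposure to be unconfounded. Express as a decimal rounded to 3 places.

p₁ = 0.797, p₀ = 0.118.
Overall risk P(Y=1) = π·p₁ + (1−π)·p₀ = 0.227×0.797 + 0.773×0.118 = 0.27213.
Under exogeneity, PAF = [P(Y=1) − p₀] / P(Y=1).
PAF = (0.27213 − 0.118) / 0.27213 ≈ 0.5664

PAF ≈ 0.566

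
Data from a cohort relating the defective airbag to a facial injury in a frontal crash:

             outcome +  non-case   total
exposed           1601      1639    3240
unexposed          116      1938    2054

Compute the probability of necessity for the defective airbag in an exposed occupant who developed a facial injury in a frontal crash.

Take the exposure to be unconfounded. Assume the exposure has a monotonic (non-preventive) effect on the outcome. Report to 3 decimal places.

p₁ = P(outcome | exposed) = 1601/3240 = 0.49414
p₀ = P(outcome | unexposed) = 116/2054 = 0.056475
Under exogeneity and monotonicity, PN = (p₁ − p₀) / p₁.
PN = (0.49414 − 0.056475) / 0.49414 = 0.43766 / 0.49414 ≈ 0.8857

PN ≈ 0.886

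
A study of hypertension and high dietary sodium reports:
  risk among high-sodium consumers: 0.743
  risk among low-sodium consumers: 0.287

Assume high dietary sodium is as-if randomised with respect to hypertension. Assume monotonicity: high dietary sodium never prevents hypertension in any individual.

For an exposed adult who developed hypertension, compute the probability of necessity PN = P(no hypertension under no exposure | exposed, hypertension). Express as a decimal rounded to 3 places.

PN ≈ 0.614

Let p₁ = 0.743, p₀ = 0.287.
Under exogeneity and monotonicity, PN = (p₁ − p₀) / p₁.
PN = (0.743 − 0.287) / 0.743 = 0.456 / 0.743 ≈ 0.6137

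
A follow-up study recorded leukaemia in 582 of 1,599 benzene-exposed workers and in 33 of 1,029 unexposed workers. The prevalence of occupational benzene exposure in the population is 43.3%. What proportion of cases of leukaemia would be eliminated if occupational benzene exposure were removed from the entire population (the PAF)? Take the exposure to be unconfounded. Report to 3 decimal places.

p₁ = P(outcome | exposed) = 582/1599 = 0.36398
p₀ = P(outcome | unexposed) = 33/1029 = 0.03207
Overall risk P(Y=1) = π·p₁ + (1−π)·p₀ = 0.433×0.36398 + 0.567×0.03207 = 0.17579.
Under exogeneity, PAF = [P(Y=1) − p₀] / P(Y=1).
PAF = (0.17579 − 0.03207) / 0.17579 ≈ 0.8176

PAF ≈ 0.818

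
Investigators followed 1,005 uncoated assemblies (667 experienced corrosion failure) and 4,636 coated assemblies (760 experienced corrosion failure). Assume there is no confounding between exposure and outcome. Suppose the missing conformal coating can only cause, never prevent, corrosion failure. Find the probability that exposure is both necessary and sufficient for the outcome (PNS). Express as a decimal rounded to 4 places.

p₁ = P(outcome | exposed) = 667/1005 = 0.66368
p₀ = P(outcome | unexposed) = 760/4636 = 0.16393
Under exogeneity and monotonicity, PNS = p₁ − p₀.
PNS = 0.66368 − 0.16393 = 0.49975

PNS ≈ 0.4997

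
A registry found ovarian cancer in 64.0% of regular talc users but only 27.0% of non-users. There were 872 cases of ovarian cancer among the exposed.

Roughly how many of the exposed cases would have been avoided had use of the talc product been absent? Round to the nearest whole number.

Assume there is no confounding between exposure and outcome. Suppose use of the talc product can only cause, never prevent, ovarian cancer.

p₁ = 0.64, p₀ = 0.27.
PN = (p₁ − p₀)/p₁ = (0.64 − 0.27) / 0.64 ≈ 0.57812.
Attributable cases ≈ PN × (exposed cases) = 0.57812 × 872 ≈ 504.12.

about 504 cases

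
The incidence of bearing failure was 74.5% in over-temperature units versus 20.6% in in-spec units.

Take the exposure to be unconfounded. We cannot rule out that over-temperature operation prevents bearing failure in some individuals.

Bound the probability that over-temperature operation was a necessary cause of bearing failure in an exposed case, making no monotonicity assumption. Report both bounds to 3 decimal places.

p₁ = 0.745, p₀ = 0.206.
Under exogeneity alone the bounds on PN are max{0,(p₁−p₀)/p₁} ≤ PN ≤ min{1,(1−p₀)/p₁}.
  lower = (p₁ − p₀)/p₁ = 0.539 / 0.745 ≈ 0.7235
  upper = min{1, (1 − p₀)/p₁} = 0.794 / 0.745 ≈ 1.0658 → capped at 1

0.723 ≤ PN ≤ 1.000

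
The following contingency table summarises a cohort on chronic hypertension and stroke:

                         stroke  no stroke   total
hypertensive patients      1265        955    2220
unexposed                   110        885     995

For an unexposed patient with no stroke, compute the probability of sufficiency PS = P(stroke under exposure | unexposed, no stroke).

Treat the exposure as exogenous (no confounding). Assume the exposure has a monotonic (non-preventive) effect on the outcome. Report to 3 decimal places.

p₁ = P(outcome | exposed) = 1265/2220 = 0.56982
p₀ = P(outcome | unexposed) = 110/995 = 0.11055
Under exogeneity and monotonicity, PS = (p₁ − p₀)/(1 − p₀).
PS = (0.56982 − 0.11055) / 0.88945 ≈ 0.5164

PS ≈ 0.516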